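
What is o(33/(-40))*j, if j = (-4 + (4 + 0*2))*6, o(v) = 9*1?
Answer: 0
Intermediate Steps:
o(v) = 9
j = 0 (j = (-4 + (4 + 0))*6 = (-4 + 4)*6 = 0*6 = 0)
o(33/(-40))*j = 9*0 = 0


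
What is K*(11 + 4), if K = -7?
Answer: -105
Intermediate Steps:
K*(11 + 4) = -7*(11 + 4) = -7*15 = -105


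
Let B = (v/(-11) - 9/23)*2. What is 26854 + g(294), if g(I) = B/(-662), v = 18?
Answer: 2248835035/83743 ≈ 26854.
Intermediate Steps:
B = -1026/253 (B = (18/(-11) - 9/23)*2 = (18*(-1/11) - 9*1/23)*2 = (-18/11 - 9/23)*2 = -513/253*2 = -1026/253 ≈ -4.0553)
g(I) = 513/83743 (g(I) = -1026/253/(-662) = -1026/253*(-1/662) = 513/83743)
26854 + g(294) = 26854 + 513/83743 = 2248835035/83743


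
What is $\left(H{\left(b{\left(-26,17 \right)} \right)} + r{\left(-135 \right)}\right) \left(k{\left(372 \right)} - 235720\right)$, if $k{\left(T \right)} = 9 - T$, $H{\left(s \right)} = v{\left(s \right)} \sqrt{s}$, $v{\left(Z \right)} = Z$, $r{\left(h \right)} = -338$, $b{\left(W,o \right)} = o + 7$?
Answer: $79796054 - 11331984 \sqrt{6} \approx 5.2038 \cdot 10^{7}$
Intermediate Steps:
$b{\left(W,o \right)} = 7 + o$
$H{\left(s \right)} = s^{\frac{3}{2}}$ ($H{\left(s \right)} = s \sqrt{s} = s^{\frac{3}{2}}$)
$\left(H{\left(b{\left(-26,17 \right)} \right)} + r{\left(-135 \right)}\right) \left(k{\left(372 \right)} - 235720\right) = \left(\left(7 + 17\right)^{\frac{3}{2}} - 338\right) \left(\left(9 - 372\right) - 235720\right) = \left(24^{\frac{3}{2}} - 338\right) \left(\left(9 - 372\right) - 235720\right) = \left(48 \sqrt{6} - 338\right) \left(-363 - 235720\right) = \left(-338 + 48 \sqrt{6}\right) \left(-236083\right) = 79796054 - 11331984 \sqrt{6}$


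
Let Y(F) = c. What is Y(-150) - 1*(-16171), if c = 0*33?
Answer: 16171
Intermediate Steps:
c = 0
Y(F) = 0
Y(-150) - 1*(-16171) = 0 - 1*(-16171) = 0 + 16171 = 16171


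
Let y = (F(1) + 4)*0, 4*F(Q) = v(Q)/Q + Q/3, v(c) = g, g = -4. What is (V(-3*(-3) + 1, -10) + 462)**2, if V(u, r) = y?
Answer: 213444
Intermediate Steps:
v(c) = -4
F(Q) = -1/Q + Q/12 (F(Q) = (-4/Q + Q/3)/4 = -1/Q + Q/12)
y = 0 (y = ((-1/1 + (1/12)*1) + 4)*0 = ((-1*1 + 1/12) + 4)*0 = ((-1 + 1/12) + 4)*0 = (-11/12 + 4)*0 = (37/12)*0 = 0)
V(u, r) = 0
(V(-3*(-3) + 1, -10) + 462)**2 = (0 + 462)**2 = 462**2 = 213444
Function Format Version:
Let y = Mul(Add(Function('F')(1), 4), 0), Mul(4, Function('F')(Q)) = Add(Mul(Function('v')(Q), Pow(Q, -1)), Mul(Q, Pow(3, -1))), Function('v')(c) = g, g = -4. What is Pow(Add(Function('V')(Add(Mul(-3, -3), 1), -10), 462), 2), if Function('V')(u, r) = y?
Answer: 213444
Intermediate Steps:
Function('v')(c) = -4
Function('F')(Q) = Add(Mul(-1, Pow(Q, -1)), Mul(Rational(1, 12), Q)) (Function('F')(Q) = Mul(Rational(1, 4), Add(Mul(-4, Pow(Q, -1)), Mul(Q, Pow(3, -1)))) = Mul(Rational(1, 4), Add(Mul(-4, Pow(Q, -1)), Mul(Q, Rational(1, 3)))) = Mul(Rational(1, 4), Add(Mul(-4, Pow(Q, -1)), Mul(Rational(1, 3), Q))) = Add(Mul(-1, Pow(Q, -1)), Mul(Rational(1, 12), Q)))
y = 0 (y = Mul(Add(Add(Mul(-1, Pow(1, -1)), Mul(Rational(1, 12), 1)), 4), 0) = Mul(Add(Add(Mul(-1, 1), Rational(1, 12)), 4), 0) = Mul(Add(Add(-1, Rational(1, 12)), 4), 0) = Mul(Add(Rational(-11, 12), 4), 0) = Mul(Rational(37, 12), 0) = 0)
Function('V')(u, r) = 0
Pow(Add(Function('V')(Add(Mul(-3, -3), 1), -10), 462), 2) = Pow(Add(0, 462), 2) = Pow(462, 2) = 213444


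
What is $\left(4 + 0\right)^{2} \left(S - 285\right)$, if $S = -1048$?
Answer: $-21328$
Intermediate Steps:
$\left(4 + 0\right)^{2} \left(S - 285\right) = \left(4 + 0\right)^{2} \left(-1048 - 285\right) = 4^{2} \left(-1333\right) = 16 \left(-1333\right) = -21328$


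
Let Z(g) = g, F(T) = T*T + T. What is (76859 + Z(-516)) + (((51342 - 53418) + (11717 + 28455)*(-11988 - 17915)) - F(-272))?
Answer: -1201262761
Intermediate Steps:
F(T) = T + T² (F(T) = T² + T = T + T²)
(76859 + Z(-516)) + (((51342 - 53418) + (11717 + 28455)*(-11988 - 17915)) - F(-272)) = (76859 - 516) + (((51342 - 53418) + (11717 + 28455)*(-11988 - 17915)) - (-272)*(1 - 272)) = 76343 + ((-2076 + 40172*(-29903)) - (-272)*(-271)) = 76343 + ((-2076 - 1201263316) - 1*73712) = 76343 + (-1201265392 - 73712) = 76343 - 1201339104 = -1201262761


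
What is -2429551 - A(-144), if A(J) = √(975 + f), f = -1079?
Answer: -2429551 - 2*I*√26 ≈ -2.4296e+6 - 10.198*I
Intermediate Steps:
A(J) = 2*I*√26 (A(J) = √(975 - 1079) = √(-104) = 2*I*√26)
-2429551 - A(-144) = -2429551 - 2*I*√26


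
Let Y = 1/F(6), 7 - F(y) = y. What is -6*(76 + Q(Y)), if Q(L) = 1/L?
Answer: -462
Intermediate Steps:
F(y) = 7 - y
Y = 1 (Y = 1/(7 - 1*6) = 1/(7 - 6) = 1/1 = 1)
-6*(76 + Q(Y)) = -6*(76 + 1/1) = -6*(76 + 1) = -6*77 = -462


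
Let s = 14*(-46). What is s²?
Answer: 414736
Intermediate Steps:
s = -644
s² = (-644)² = 414736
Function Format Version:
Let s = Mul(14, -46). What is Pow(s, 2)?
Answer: 414736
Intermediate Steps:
s = -644
Pow(s, 2) = Pow(-644, 2) = 414736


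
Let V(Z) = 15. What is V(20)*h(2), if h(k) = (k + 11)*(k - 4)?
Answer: -390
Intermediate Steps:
h(k) = (-4 + k)*(11 + k) (h(k) = (11 + k)*(-4 + k) = (-4 + k)*(11 + k))
V(20)*h(2) = 15*(-44 + 2² + 7*2) = 15*(-44 + 4 + 14) = 15*(-26) = -390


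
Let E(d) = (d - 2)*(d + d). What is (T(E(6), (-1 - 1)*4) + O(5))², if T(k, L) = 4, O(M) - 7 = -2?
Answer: 81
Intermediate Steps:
O(M) = 5 (O(M) = 7 - 2 = 5)
E(d) = 2*d*(-2 + d) (E(d) = (-2 + d)*(2*d) = 2*d*(-2 + d))
(T(E(6), (-1 - 1)*4) + O(5))² = (4 + 5)² = 9² = 81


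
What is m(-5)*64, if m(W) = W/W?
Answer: 64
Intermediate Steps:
m(W) = 1
m(-5)*64 = 1*64 = 64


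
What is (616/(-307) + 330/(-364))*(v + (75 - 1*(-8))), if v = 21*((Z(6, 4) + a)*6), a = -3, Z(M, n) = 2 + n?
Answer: -75035587/55874 ≈ -1342.9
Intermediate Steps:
v = 378 (v = 21*(((2 + 4) - 3)*6) = 21*((6 - 3)*6) = 21*(3*6) = 21*18 = 378)
(616/(-307) + 330/(-364))*(v + (75 - 1*(-8))) = (616/(-307) + 330/(-364))*(378 + (75 - 1*(-8))) = (616*(-1/307) + 330*(-1/364))*(378 + (75 + 8)) = (-616/307 - 165/182)*(378 + 83) = -162767/55874*461 = -75035587/55874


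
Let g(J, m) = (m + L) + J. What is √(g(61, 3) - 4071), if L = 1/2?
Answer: I*√16026/2 ≈ 63.297*I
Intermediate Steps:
L = ½ ≈ 0.50000
g(J, m) = ½ + J + m (g(J, m) = (m + ½) + J = (½ + m) + J = ½ + J + m)
√(g(61, 3) - 4071) = √((½ + 61 + 3) - 4071) = √(129/2 - 4071) = √(-8013/2) = I*√16026/2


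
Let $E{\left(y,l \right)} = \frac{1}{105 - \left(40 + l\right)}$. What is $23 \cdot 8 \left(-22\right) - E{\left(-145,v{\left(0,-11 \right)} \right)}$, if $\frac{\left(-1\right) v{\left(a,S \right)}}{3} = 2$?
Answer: $- \frac{287409}{71} \approx -4048.0$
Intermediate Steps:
$v{\left(a,S \right)} = -6$ ($v{\left(a,S \right)} = \left(-3\right) 2 = -6$)
$E{\left(y,l \right)} = \frac{1}{65 - l}$
$23 \cdot 8 \left(-22\right) - E{\left(-145,v{\left(0,-11 \right)} \right)} = 23 \cdot 8 \left(-22\right) - - \frac{1}{-65 - 6} = 184 \left(-22\right) - - \frac{1}{-71} = -4048 - \left(-1\right) \left(- \frac{1}{71}\right) = -4048 - \frac{1}{71} = - \frac{287409}{71}$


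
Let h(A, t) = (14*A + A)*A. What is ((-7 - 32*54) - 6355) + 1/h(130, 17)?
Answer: -2050814999/253500 ≈ -8090.0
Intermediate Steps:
h(A, t) = 15*A² (h(A, t) = (15*A)*A = 15*A²)
((-7 - 32*54) - 6355) + 1/h(130, 17) = ((-7 - 32*54) - 6355) + 1/(15*130²) = ((-7 - 1728) - 6355) + 1/(15*16900) = (-1735 - 6355) + 1/253500 = -8090 + 1/253500 = -2050814999/253500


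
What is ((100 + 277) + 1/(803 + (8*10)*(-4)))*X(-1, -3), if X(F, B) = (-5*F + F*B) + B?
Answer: 910460/483 ≈ 1885.0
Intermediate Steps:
X(F, B) = B - 5*F + B*F (X(F, B) = (-5*F + B*F) + B = B - 5*F + B*F)
((100 + 277) + 1/(803 + (8*10)*(-4)))*X(-1, -3) = ((100 + 277) + 1/(803 + (8*10)*(-4)))*(-3 - 5*(-1) - 3*(-1)) = (377 + 1/(803 + 80*(-4)))*(-3 + 5 + 3) = (377 + 1/(803 - 320))*5 = (377 + 1/483)*5 = (182092/483)*5 = 910460/483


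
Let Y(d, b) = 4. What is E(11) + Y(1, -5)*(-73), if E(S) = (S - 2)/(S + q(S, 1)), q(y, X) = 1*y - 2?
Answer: -5831/20 ≈ -291.55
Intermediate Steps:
q(y, X) = -2 + y (q(y, X) = y - 2 = -2 + y)
E(S) = (-2 + S)/(-2 + 2*S) (E(S) = (S - 2)/(S + (-2 + S)) = (-2 + S)/(-2 + 2*S))
E(11) + Y(1, -5)*(-73) = (-2 + 11)/(2*(-1 + 11)) + 4*(-73) = (½)*9/10 - 292 = (½)*(⅒)*9 - 292 = 9/20 - 292 = -5831/20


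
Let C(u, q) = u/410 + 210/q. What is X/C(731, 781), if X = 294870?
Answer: 94420322700/657011 ≈ 1.4371e+5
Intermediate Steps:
C(u, q) = 210/q + u/410 (C(u, q) = u*(1/410) + 210/q = u/410 + 210/q = 210/q + u/410)
X/C(731, 781) = 294870/(210/781 + (1/410)*731) = 294870/(210*(1/781) + 731/410) = 294870/(210/781 + 731/410) = 294870/(657011/320210) = 294870*(320210/657011) = 94420322700/657011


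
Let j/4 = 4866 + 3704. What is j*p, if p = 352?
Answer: 12066560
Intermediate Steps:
j = 34280 (j = 4*(4866 + 3704) = 4*8570 = 34280)
j*p = 34280*352 = 12066560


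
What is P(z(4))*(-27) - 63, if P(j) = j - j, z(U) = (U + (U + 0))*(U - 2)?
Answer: -63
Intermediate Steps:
z(U) = 2*U*(-2 + U) (z(U) = (U + U)*(-2 + U) = (2*U)*(-2 + U) = 2*U*(-2 + U))
P(j) = 0
P(z(4))*(-27) - 63 = 0*(-27) - 63 = 0 - 63 = -63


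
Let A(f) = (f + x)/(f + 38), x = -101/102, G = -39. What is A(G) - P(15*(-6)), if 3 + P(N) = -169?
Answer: 21623/102 ≈ 211.99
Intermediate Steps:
x = -101/102 (x = -101*1/102 = -101/102 ≈ -0.99020)
P(N) = -172 (P(N) = -3 - 169 = -172)
A(f) = (-101/102 + f)/(38 + f) (A(f) = (f - 101/102)/(f + 38) = (-101/102 + f)/(38 + f))
A(G) - P(15*(-6)) = (-101/102 - 39)/(38 - 39) - 1*(-172) = -4079/102/(-1) + 172 = -1*(-4079/102) + 172 = 4079/102 + 172 = 21623/102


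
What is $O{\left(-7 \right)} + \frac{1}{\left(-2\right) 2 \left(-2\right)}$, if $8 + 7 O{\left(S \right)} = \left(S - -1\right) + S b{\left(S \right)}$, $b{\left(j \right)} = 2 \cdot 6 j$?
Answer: $\frac{657}{8} \approx 82.125$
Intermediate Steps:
$b{\left(j \right)} = 12 j$
$O{\left(S \right)} = -1 + \frac{S}{7} + \frac{12 S^{2}}{7}$ ($O{\left(S \right)} = - \frac{8}{7} + \frac{\left(S - -1\right) + S 12 S}{7} = - \frac{8}{7} + \frac{\left(S + 1\right) + 12 S^{2}}{7} = - \frac{8}{7} + \frac{\left(1 + S\right) + 12 S^{2}}{7} = - \frac{8}{7} + \frac{1 + S + 12 S^{2}}{7} = - \frac{8}{7} + \left(\frac{1}{7} + \frac{S}{7} + \frac{12 S^{2}}{7}\right) = -1 + \frac{S}{7} + \frac{12 S^{2}}{7}$)
$O{\left(-7 \right)} + \frac{1}{\left(-2\right) 2 \left(-2\right)} = \left(-1 + \frac{1}{7} \left(-7\right) + \frac{12 \left(-7\right)^{2}}{7}\right) + \frac{1}{\left(-2\right) 2 \left(-2\right)} = \left(-1 - 1 + \frac{12}{7} \cdot 49\right) + \frac{1}{\left(-4\right) \left(-2\right)} = \left(-1 - 1 + 84\right) + \frac{1}{8} = 82 + \frac{1}{8} = \frac{657}{8}$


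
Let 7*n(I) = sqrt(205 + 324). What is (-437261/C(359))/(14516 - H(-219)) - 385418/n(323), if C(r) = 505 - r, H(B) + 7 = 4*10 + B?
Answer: -5791086632595/49369316 ≈ -1.1730e+5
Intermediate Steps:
H(B) = 33 + B (H(B) = -7 + (4*10 + B) = -7 + (40 + B) = 33 + B)
n(I) = 23/7 (n(I) = sqrt(205 + 324)/7 = sqrt(529)/7 = (1/7)*23 = 23/7)
(-437261/C(359))/(14516 - H(-219)) - 385418/n(323) = (-437261/(505 - 1*359))/(14516 - (33 - 219)) - 385418/23/7 = (-437261/(505 - 359))/(14516 - 1*(-186)) - 385418*7/23 = (-437261/146)/(14516 + 186) - 2697926/23 = -437261*1/146/14702 - 2697926/23 = -437261/146*1/14702 - 2697926/23 = -437261/2146492 - 2697926/23 = -5791086632595/49369316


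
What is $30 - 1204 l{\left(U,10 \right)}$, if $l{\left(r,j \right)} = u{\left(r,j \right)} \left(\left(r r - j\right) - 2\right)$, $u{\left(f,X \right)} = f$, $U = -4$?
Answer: $19294$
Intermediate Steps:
$l{\left(r,j \right)} = r \left(-2 + r^{2} - j\right)$ ($l{\left(r,j \right)} = r \left(\left(r r - j\right) - 2\right) = r \left(\left(r^{2} - j\right) - 2\right) = r \left(-2 + r^{2} - j\right)$)
$30 - 1204 l{\left(U,10 \right)} = 30 - 1204 \left(- 4 \left(-2 + \left(-4\right)^{2} - 10\right)\right) = 30 - 1204 \left(- 4 \left(-2 + 16 - 10\right)\right) = 30 - 1204 \left(\left(-4\right) 4\right) = 30 - -19264 = 30 + 19264 = 19294$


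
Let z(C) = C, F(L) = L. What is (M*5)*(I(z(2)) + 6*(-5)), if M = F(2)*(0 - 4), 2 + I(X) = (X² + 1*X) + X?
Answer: 960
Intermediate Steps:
I(X) = -2 + X² + 2*X (I(X) = -2 + ((X² + 1*X) + X) = -2 + ((X² + X) + X) = -2 + ((X + X²) + X) = -2 + (X² + 2*X) = -2 + X² + 2*X)
M = -8 (M = 2*(0 - 4) = 2*(-4) = -8)
(M*5)*(I(z(2)) + 6*(-5)) = (-8*5)*((-2 + 2² + 2*2) + 6*(-5)) = -40*((-2 + 4 + 4) - 30) = -40*(6 - 30) = -40*(-24) = 960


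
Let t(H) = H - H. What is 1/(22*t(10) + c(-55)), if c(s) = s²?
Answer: 1/3025 ≈ 0.00033058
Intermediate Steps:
t(H) = 0
1/(22*t(10) + c(-55)) = 1/(22*0 + (-55)²) = 1/(0 + 3025) = 1/3025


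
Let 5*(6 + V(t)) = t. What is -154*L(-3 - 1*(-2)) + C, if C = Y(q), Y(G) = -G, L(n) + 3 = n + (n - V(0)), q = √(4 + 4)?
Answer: -154 - 2*√2 ≈ -156.83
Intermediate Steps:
V(t) = -6 + t/5
q = 2*√2 (q = √8 = 2*√2 ≈ 2.8284)
L(n) = 3 + 2*n (L(n) = -3 + (n + (n - (-6 + (⅕)*0))) = -3 + (n + (n - (-6 + 0))) = -3 + (n + (n - 1*(-6))) = -3 + (n + (n + 6)) = -3 + (n + (6 + n)) = -3 + (6 + 2*n) = 3 + 2*n)
C = -2*√2 ≈ -2.8284
-154*L(-3 - 1*(-2)) + C = -154*(3 + 2*(-3 - 1*(-2))) - 2*√2 = -154*(3 + 2*(-3 + 2)) - 2*√2 = -154*(3 + 2*(-1)) - 2*√2 = -154*(3 - 2) - 2*√2 = -154*1 - 2*√2 = -154 - 2*√2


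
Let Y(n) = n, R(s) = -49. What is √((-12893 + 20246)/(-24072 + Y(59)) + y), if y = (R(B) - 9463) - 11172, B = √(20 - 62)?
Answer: I*√11927070879185/24013 ≈ 143.82*I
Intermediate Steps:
B = I*√42 (B = √(-42) = I*√42 ≈ 6.4807*I)
y = -20684 (y = (-49 - 9463) - 11172 = -9512 - 11172 = -20684)
√((-12893 + 20246)/(-24072 + Y(59)) + y) = √((-12893 + 20246)/(-24072 + 59) - 20684) = √(7353/(-24013) - 20684) = √(7353*(-1/24013) - 20684) = √(-7353/24013 - 20684) = √(-496692245/24013) = I*√11927070879185/24013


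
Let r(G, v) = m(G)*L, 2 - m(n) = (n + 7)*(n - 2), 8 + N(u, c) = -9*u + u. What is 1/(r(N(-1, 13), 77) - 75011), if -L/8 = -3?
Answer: -1/74627 ≈ -1.3400e-5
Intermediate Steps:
N(u, c) = -8 - 8*u (N(u, c) = -8 + (-9*u + u) = -8 - 8*u)
m(n) = 2 - (-2 + n)*(7 + n) (m(n) = 2 - (n + 7)*(n - 2) = 2 - (7 + n)*(-2 + n) = 2 - (-2 + n)*(7 + n))
L = 24 (L = -8*(-3) = 24)
r(G, v) = 384 - 120*G - 24*G**2 (r(G, v) = (16 - G**2 - 5*G)*24 = 384 - 120*G - 24*G**2)
1/(r(N(-1, 13), 77) - 75011) = 1/((384 - 120*(-8 - 8*(-1)) - 24*(-8 - 8*(-1))**2) - 75011) = 1/((384 - 120*(-8 + 8) - 24*(-8 + 8)**2) - 75011) = 1/((384 - 120*0 - 24*0**2) - 75011) = 1/((384 + 0 - 24*0) - 75011) = 1/((384 + 0 + 0) - 75011) = 1/(384 - 75011) = 1/(-74627) = -1/74627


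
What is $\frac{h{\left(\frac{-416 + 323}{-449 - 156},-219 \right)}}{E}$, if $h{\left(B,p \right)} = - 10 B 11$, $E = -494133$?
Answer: $\frac{62}{1811821} \approx 3.422 \cdot 10^{-5}$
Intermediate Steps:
$h{\left(B,p \right)} = - 110 B$
$\frac{h{\left(\frac{-416 + 323}{-449 - 156},-219 \right)}}{E} = \frac{\left(-110\right) \frac{-416 + 323}{-449 - 156}}{-494133} = - 110 \left(- \frac{93}{-605}\right) \left(- \frac{1}{494133}\right) = - 110 \left(\left(-93\right) \left(- \frac{1}{605}\right)\right) \left(- \frac{1}{494133}\right) = \left(-110\right) \frac{93}{605} \left(- \frac{1}{494133}\right) = \left(- \frac{186}{11}\right) \left(- \frac{1}{494133}\right) = \frac{62}{1811821}$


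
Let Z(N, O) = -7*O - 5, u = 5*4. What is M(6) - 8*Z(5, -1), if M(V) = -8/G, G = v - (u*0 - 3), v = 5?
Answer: -17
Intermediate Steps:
u = 20
Z(N, O) = -5 - 7*O
G = 8 (G = 5 - (20*0 - 3) = 5 - (0 - 3) = 5 - 1*(-3) = 5 + 3 = 8)
M(V) = -1 (M(V) = -8/8 = -8*⅛ = -1)
M(6) - 8*Z(5, -1) = -1 - 8*(-5 - 7*(-1)) = -1 - 8*(-5 + 7) = -1 - 8*2 = -1 - 16 = -17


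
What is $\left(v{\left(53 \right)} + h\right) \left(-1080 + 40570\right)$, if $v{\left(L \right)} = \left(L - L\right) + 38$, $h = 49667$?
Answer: $1962850450$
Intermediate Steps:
$v{\left(L \right)} = 38$ ($v{\left(L \right)} = 0 + 38 = 38$)
$\left(v{\left(53 \right)} + h\right) \left(-1080 + 40570\right) = \left(38 + 49667\right) \left(-1080 + 40570\right) = 49705 \cdot 39490 = 1962850450$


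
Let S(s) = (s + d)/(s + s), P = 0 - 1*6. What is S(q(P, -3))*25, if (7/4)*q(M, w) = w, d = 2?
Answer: -25/12 ≈ -2.0833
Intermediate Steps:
P = -6 (P = 0 - 6 = -6)
q(M, w) = 4*w/7
S(s) = (2 + s)/(2*s) (S(s) = (s + 2)/(s + s) = (2 + s)/((2*s)) = (2 + s)*(1/(2*s)) = (2 + s)/(2*s))
S(q(P, -3))*25 = ((2 + (4/7)*(-3))/(2*(((4/7)*(-3)))))*25 = ((2 - 12/7)/(2*(-12/7)))*25 = ((1/2)*(-7/12)*(2/7))*25 = -1/12*25 = -25/12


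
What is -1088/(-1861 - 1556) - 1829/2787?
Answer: -21029/62243 ≈ -0.33785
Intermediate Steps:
-1088/(-1861 - 1556) - 1829/2787 = -1088/(-3417) - 1829*1/2787 = -1088*(-1/3417) - 1829/2787 = 64/201 - 1829/2787 = -21029/62243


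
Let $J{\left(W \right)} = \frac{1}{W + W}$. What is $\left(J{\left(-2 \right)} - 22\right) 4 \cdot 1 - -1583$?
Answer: $1494$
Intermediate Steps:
$J{\left(W \right)} = \frac{1}{2 W}$
$\left(J{\left(-2 \right)} - 22\right) 4 \cdot 1 - -1583 = \left(\frac{1}{2 \left(-2\right)} - 22\right) 4 \cdot 1 - -1583 = \left(\frac{1}{2} \left(- \frac{1}{2}\right) - 22\right) 4 + 1583 = \left(- \frac{1}{4} - 22\right) 4 + 1583 = \left(- \frac{89}{4}\right) 4 + 1583 = -89 + 1583 = 1494$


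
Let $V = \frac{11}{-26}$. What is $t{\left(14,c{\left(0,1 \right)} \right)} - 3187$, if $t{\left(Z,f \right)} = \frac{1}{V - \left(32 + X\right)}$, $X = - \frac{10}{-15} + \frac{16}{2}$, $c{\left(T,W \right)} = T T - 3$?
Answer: $- \frac{10214413}{3205} \approx -3187.0$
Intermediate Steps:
$c{\left(T,W \right)} = -3 + T^{2}$ ($c{\left(T,W \right)} = T^{2} - 3 = -3 + T^{2}$)
$X = \frac{26}{3}$ ($X = \left(-10\right) \left(- \frac{1}{15}\right) + 16 \cdot \frac{1}{2} = \frac{2}{3} + 8 = \frac{26}{3} \approx 8.6667$)
$V = - \frac{11}{26}$ ($V = 11 \left(- \frac{1}{26}\right) = - \frac{11}{26} \approx -0.42308$)
$t{\left(Z,f \right)} = - \frac{78}{3205}$ ($t{\left(Z,f \right)} = \frac{1}{- \frac{11}{26} - \frac{122}{3}} = \frac{1}{- \frac{3205}{78}} = - \frac{78}{3205}$)
$t{\left(14,c{\left(0,1 \right)} \right)} - 3187 = - \frac{78}{3205} - 3187 = - \frac{10214413}{3205}$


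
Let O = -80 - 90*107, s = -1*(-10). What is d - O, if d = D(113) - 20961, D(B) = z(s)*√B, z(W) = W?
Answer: -11251 + 10*√113 ≈ -11145.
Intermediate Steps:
s = 10
D(B) = 10*√B
d = -20961 + 10*√113 (d = 10*√113 - 20961 = -20961 + 10*√113 ≈ -20855.)
O = -9710 (O = -80 - 9630 = -9710)
d - O = (-20961 + 10*√113) - 1*(-9710) = (-20961 + 10*√113) + 9710 = -11251 + 10*√113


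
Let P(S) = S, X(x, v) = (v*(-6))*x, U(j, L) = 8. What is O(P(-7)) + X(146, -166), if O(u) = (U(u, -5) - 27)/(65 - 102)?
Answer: 5380411/37 ≈ 1.4542e+5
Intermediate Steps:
X(x, v) = -6*v*x (X(x, v) = (-6*v)*x = -6*v*x)
O(u) = 19/37 (O(u) = (8 - 27)/(65 - 102) = -19/(-37) = -19*(-1/37) = 19/37)
O(P(-7)) + X(146, -166) = 19/37 - 6*(-166)*146 = 19/37 + 145416 = 5380411/37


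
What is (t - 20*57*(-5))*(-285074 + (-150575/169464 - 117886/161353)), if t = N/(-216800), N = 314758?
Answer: -4815130694893866888455627/2964038087452800 ≈ -1.6245e+9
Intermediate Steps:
t = -157379/108400 (t = 314758/(-216800) = 314758*(-1/216800) = -157379/108400 ≈ -1.4518)
(t - 20*57*(-5))*(-285074 + (-150575/169464 - 117886/161353)) = (-157379/108400 - 20*57*(-5))*(-285074 + (-150575/169464 - 117886/161353)) = (-157379/108400 - 1140*(-5))*(-285074 + (-150575*1/169464 - 117886*1/161353)) = (-157379/108400 + 5700)*(-285074 + (-150575/169464 - 117886/161353)) = 617722621*(-285074 - 44273161079/27343524792)/108400 = (617722621/108400)*(-7794972259715687/27343524792) = -4815130694893866888455627/2964038087452800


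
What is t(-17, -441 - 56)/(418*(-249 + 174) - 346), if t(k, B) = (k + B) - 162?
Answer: 169/7924 ≈ 0.021328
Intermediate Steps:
t(k, B) = -162 + B + k (t(k, B) = (B + k) - 162 = -162 + B + k)
t(-17, -441 - 56)/(418*(-249 + 174) - 346) = (-162 + (-441 - 56) - 17)/(418*(-249 + 174) - 346) = (-162 - 497 - 17)/(418*(-75) - 346) = -676/(-31350 - 346) = -676/(-31696) = -676*(-1/31696) = 169/7924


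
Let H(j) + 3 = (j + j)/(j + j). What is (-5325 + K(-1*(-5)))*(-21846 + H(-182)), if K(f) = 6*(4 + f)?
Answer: 115160808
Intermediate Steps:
H(j) = -2 (H(j) = -3 + (j + j)/(j + j) = -3 + (2*j)/((2*j)) = -3 + (2*j)*(1/(2*j)) = -3 + 1 = -2)
K(f) = 24 + 6*f
(-5325 + K(-1*(-5)))*(-21846 + H(-182)) = (-5325 + (24 + 6*(-1*(-5))))*(-21846 - 2) = (-5325 + (24 + 6*5))*(-21848) = (-5325 + (24 + 30))*(-21848) = (-5325 + 54)*(-21848) = -5271*(-21848) = 115160808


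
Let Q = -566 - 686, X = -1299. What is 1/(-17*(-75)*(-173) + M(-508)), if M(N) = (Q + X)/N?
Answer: -508/112049549 ≈ -4.5337e-6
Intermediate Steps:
Q = -1252
M(N) = -2551/N (M(N) = (-1252 - 1299)/N = -2551/N)
1/(-17*(-75)*(-173) + M(-508)) = 1/(-17*(-75)*(-173) - 2551/(-508)) = 1/(1275*(-173) - 2551*(-1/508)) = 1/(-220575 + 2551/508) = 1/(-112049549/508) = -508/112049549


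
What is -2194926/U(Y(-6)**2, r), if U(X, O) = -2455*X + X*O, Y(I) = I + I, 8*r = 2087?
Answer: 365821/52659 ≈ 6.9470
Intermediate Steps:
r = 2087/8 (r = (1/8)*2087 = 2087/8 ≈ 260.88)
Y(I) = 2*I
U(X, O) = -2455*X + O*X
-2194926/U(Y(-6)**2, r) = -2194926*1/(144*(-2455 + 2087/8)) = -2194926/((-12)**2*(-17553/8)) = -2194926/(144*(-17553/8)) = -2194926/(-315954) = -2194926*(-1/315954) = 365821/52659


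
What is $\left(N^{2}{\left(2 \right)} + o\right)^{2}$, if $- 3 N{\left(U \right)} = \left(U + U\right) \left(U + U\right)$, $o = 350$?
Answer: $\frac{11600836}{81} \approx 1.4322 \cdot 10^{5}$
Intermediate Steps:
$N{\left(U \right)} = - \frac{4 U^{2}}{3}$ ($N{\left(U \right)} = - \frac{\left(U + U\right) \left(U + U\right)}{3} = - \frac{2 U 2 U}{3} = - \frac{4 U^{2}}{3}$)
$\left(N^{2}{\left(2 \right)} + o\right)^{2} = \left(\left(- \frac{4 \cdot 2^{2}}{3}\right)^{2} + 350\right)^{2} = \left(\left(\left(- \frac{4}{3}\right) 4\right)^{2} + 350\right)^{2} = \left(\left(- \frac{16}{3}\right)^{2} + 350\right)^{2} = \left(\frac{256}{9} + 350\right)^{2} = \left(\frac{3406}{9}\right)^{2} = \frac{11600836}{81}$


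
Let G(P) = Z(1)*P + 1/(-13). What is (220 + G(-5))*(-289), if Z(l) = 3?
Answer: -769896/13 ≈ -59223.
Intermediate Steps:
G(P) = -1/13 + 3*P (G(P) = 3*P + 1/(-13) = 3*P - 1/13 = -1/13 + 3*P)
(220 + G(-5))*(-289) = (220 + (-1/13 + 3*(-5)))*(-289) = (220 + (-1/13 - 15))*(-289) = (220 - 196/13)*(-289) = (2664/13)*(-289) = -769896/13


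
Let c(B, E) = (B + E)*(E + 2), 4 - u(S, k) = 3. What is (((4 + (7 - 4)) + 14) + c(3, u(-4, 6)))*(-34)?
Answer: -1122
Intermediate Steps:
u(S, k) = 1 (u(S, k) = 4 - 1*3 = 4 - 3 = 1)
c(B, E) = (2 + E)*(B + E) (c(B, E) = (B + E)*(2 + E) = (2 + E)*(B + E))
(((4 + (7 - 4)) + 14) + c(3, u(-4, 6)))*(-34) = (((4 + (7 - 4)) + 14) + (1² + 2*3 + 2*1 + 3*1))*(-34) = (((4 + 3) + 14) + (1 + 6 + 2 + 3))*(-34) = ((7 + 14) + 12)*(-34) = (21 + 12)*(-34) = 33*(-34) = -1122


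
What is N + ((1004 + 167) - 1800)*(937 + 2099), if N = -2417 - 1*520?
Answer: -1912581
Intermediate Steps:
N = -2937 (N = -2417 - 520 = -2937)
N + ((1004 + 167) - 1800)*(937 + 2099) = -2937 + ((1004 + 167) - 1800)*(937 + 2099) = -2937 + (1171 - 1800)*3036 = -2937 - 629*3036 = -2937 - 1909644 = -1912581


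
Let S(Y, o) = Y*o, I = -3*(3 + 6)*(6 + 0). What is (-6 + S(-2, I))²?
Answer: 101124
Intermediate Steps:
I = -162 (I = -27*6 = -3*54 = -162)
(-6 + S(-2, I))² = (-6 - 2*(-162))² = (-6 + 324)² = 318² = 101124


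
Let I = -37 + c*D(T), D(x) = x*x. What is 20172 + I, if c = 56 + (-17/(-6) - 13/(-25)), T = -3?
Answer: 1033459/50 ≈ 20669.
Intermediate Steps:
D(x) = x**2
c = 8903/150 (c = 56 + (-17*(-1/6) - 13*(-1/25)) = 56 + (17/6 + 13/25) = 56 + 503/150 = 8903/150 ≈ 59.353)
I = 24859/50 (I = -37 + (8903/150)*(-3)**2 = -37 + (8903/150)*9 = -37 + 26709/50 = 24859/50 ≈ 497.18)
20172 + I = 20172 + 24859/50 = 1033459/50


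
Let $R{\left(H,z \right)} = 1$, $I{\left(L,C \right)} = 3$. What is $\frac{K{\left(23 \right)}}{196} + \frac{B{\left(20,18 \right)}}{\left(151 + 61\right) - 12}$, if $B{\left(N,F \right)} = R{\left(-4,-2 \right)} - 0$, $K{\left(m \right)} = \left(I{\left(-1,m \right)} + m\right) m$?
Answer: $\frac{29949}{9800} \approx 3.056$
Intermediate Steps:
$K{\left(m \right)} = m \left(3 + m\right)$ ($K{\left(m \right)} = \left(3 + m\right) m = m \left(3 + m\right)$)
$B{\left(N,F \right)} = 1$ ($B{\left(N,F \right)} = 1 - 0 = 1 + 0 = 1$)
$\frac{K{\left(23 \right)}}{196} + \frac{B{\left(20,18 \right)}}{\left(151 + 61\right) - 12} = \frac{23 \left(3 + 23\right)}{196} + 1 \frac{1}{\left(151 + 61\right) - 12} = 23 \cdot 26 \cdot \frac{1}{196} + 1 \frac{1}{212 - 12} = 598 \cdot \frac{1}{196} + 1 \cdot \frac{1}{200} = \frac{299}{98} + 1 \cdot \frac{1}{200} = \frac{299}{98} + \frac{1}{200} = \frac{29949}{9800}$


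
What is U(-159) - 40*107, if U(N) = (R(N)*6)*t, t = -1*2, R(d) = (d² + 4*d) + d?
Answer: -298112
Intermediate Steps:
R(d) = d² + 5*d
t = -2
U(N) = -12*N*(5 + N) (U(N) = ((N*(5 + N))*6)*(-2) = (6*N*(5 + N))*(-2) = -12*N*(5 + N))
U(-159) - 40*107 = -12*(-159)*(5 - 159) - 40*107 = -12*(-159)*(-154) - 4280 = -293832 - 4280 = -298112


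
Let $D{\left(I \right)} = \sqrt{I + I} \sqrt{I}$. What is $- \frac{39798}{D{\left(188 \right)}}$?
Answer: $- \frac{19899 \sqrt{2}}{188} \approx -149.69$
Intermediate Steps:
$D{\left(I \right)} = I \sqrt{2}$ ($D{\left(I \right)} = \sqrt{2 I} \sqrt{I} = \sqrt{2} \sqrt{I} \sqrt{I} = I \sqrt{2}$)
$- \frac{39798}{D{\left(188 \right)}} = - \frac{39798}{188 \sqrt{2}} = - 39798 \frac{\sqrt{2}}{376} = - \frac{19899 \sqrt{2}}{188}$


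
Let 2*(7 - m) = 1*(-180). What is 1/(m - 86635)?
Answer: -1/86538 ≈ -1.1556e-5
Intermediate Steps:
m = 97 (m = 7 - (-180)/2 = 7 - ½*(-180) = 7 + 90 = 97)
1/(m - 86635) = 1/(97 - 86635) = 1/(-86538) = -1/86538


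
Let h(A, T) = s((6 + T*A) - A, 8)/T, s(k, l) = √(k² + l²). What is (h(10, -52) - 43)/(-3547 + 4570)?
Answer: -43/1023 - √17165/13299 ≈ -0.051885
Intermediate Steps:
h(A, T) = √(64 + (6 - A + A*T)²)/T (h(A, T) = √(((6 + T*A) - A)² + 8²)/T = √(((6 + A*T) - A)² + 64)/T = √((6 - A + A*T)² + 64)/T = √(64 + (6 - A + A*T)²)/T)
(h(10, -52) - 43)/(-3547 + 4570) = (√(64 + (6 - 1*10 + 10*(-52))²)/(-52) - 43)/(-3547 + 4570) = (-√(64 + (6 - 10 - 520)²)/52 - 43)/1023 = (-√(64 + (-524)²)/52 - 43)*(1/1023) = (-√(64 + 274576)/52 - 43)*(1/1023) = (-√17165/13 - 43)*(1/1023) = (-43 - √17165/13)*(1/1023) = -43/1023 - √17165/13299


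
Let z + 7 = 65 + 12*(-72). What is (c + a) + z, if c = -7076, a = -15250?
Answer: -23132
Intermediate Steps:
z = -806 (z = -7 + (65 + 12*(-72)) = -7 + (65 - 864) = -7 - 799 = -806)
(c + a) + z = (-7076 - 15250) - 806 = -22326 - 806 = -23132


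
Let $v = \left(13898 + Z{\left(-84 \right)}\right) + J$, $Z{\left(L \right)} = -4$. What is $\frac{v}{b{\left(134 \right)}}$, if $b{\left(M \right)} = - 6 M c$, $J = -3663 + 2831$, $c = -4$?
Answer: $\frac{2177}{536} \approx 4.0616$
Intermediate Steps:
$J = -832$
$b{\left(M \right)} = 24 M$ ($b{\left(M \right)} = - 6 M \left(-4\right) = 24 M$)
$v = 13062$ ($v = \left(13898 - 4\right) - 832 = 13894 - 832 = 13062$)
$\frac{v}{b{\left(134 \right)}} = \frac{13062}{24 \cdot 134} = \frac{13062}{3216} = 13062 \cdot \frac{1}{3216} = \frac{2177}{536}$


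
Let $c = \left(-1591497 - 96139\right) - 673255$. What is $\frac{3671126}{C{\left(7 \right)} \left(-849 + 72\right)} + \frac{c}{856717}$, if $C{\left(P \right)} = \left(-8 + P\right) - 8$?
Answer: $\frac{3128606342579}{5991021981} \approx 522.22$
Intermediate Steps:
$c = -2360891$ ($c = -1687636 - 673255 = -2360891$)
$C{\left(P \right)} = -16 + P$
$\frac{3671126}{C{\left(7 \right)} \left(-849 + 72\right)} + \frac{c}{856717} = \frac{3671126}{\left(-16 + 7\right) \left(-849 + 72\right)} - \frac{2360891}{856717} = \frac{3671126}{\left(-9\right) \left(-777\right)} - \frac{2360891}{856717} = \frac{3671126}{6993} - \frac{2360891}{856717} = \frac{3128606342579}{5991021981}$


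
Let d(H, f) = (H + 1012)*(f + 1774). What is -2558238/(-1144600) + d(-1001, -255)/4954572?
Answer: 56670086989/25316978175 ≈ 2.2384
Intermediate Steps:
d(H, f) = (1012 + H)*(1774 + f)
-2558238/(-1144600) + d(-1001, -255)/4954572 = -2558238/(-1144600) + (1795288 + 1012*(-255) + 1774*(-1001) - 1001*(-255))/4954572 = -2558238*(-1/1144600) + (1795288 - 258060 - 1775774 + 255255)*(1/4954572) = 1279119/572300 + 16709*(1/4954572) = 1279119/572300 + 2387/707796 = 56670086989/25316978175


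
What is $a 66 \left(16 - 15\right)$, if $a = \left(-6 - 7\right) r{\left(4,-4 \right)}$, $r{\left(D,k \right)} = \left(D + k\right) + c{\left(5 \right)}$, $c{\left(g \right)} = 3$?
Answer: $-2574$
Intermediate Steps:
$r{\left(D,k \right)} = 3 + D + k$ ($r{\left(D,k \right)} = \left(D + k\right) + 3 = 3 + D + k$)
$a = -39$ ($a = \left(-6 - 7\right) \left(3 + 4 - 4\right) = \left(-13\right) 3 = -39$)
$a 66 \left(16 - 15\right) = \left(-39\right) 66 \left(16 - 15\right) = - 2574 \left(16 - 15\right) = \left(-2574\right) 1 = -2574$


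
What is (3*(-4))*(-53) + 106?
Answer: 742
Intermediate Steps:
(3*(-4))*(-53) + 106 = -12*(-53) + 106 = 636 + 106 = 742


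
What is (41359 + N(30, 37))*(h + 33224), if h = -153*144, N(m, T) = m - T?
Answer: 462811584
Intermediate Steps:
h = -22032
(41359 + N(30, 37))*(h + 33224) = (41359 + (30 - 1*37))*(-22032 + 33224) = (41359 + (30 - 37))*11192 = (41359 - 7)*11192 = 41352*11192 = 462811584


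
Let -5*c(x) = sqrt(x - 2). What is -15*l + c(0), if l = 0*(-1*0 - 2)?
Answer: -I*sqrt(2)/5 ≈ -0.28284*I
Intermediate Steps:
c(x) = -sqrt(-2 + x)/5 (c(x) = -sqrt(x - 2)/5 = -sqrt(-2 + x)/5)
l = 0 (l = 0*(0 - 2) = 0*(-2) = 0)
-15*l + c(0) = -15*0 - sqrt(-2 + 0)/5 = 0 - I*sqrt(2)/5 = -I*sqrt(2)/5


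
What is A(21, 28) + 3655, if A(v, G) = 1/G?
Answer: 102341/28 ≈ 3655.0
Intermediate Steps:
A(21, 28) + 3655 = 1/28 + 3655 = 102341/28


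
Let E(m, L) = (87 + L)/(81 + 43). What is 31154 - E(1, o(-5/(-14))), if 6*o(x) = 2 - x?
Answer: 324492733/10416 ≈ 31153.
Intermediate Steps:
o(x) = 1/3 - x/6 (o(x) = (2 - x)/6 = 1/3 - x/6)
E(m, L) = 87/124 + L/124 (E(m, L) = (87 + L)/124 = (87 + L)*(1/124) = 87/124 + L/124)
31154 - E(1, o(-5/(-14))) = 31154 - (87/124 + (1/3 - (-5)/(6*(-14)))/124) = 31154 - (87/124 + (1/3 - (-5)*(-1)/(6*14))/124) = 31154 - (87/124 + (1/3 - 1/6*5/14)/124) = 31154 - (87/124 + (1/3 - 5/84)/124) = 31154 - (87/124 + (1/124)*(23/84)) = 31154 - (87/124 + 23/10416) = 31154 - 1*7331/10416 = 31154 - 7331/10416 = 324492733/10416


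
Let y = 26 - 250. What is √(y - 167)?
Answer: I*√391 ≈ 19.774*I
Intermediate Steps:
y = -224
√(y - 167) = √(-224 - 167) = √(-391) = I*√391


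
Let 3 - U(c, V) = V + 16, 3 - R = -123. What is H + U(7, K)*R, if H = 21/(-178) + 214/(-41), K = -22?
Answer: 8236979/7298 ≈ 1128.7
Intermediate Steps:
R = 126 (R = 3 - 1*(-123) = 3 + 123 = 126)
U(c, V) = -13 - V (U(c, V) = 3 - (V + 16) = 3 - (16 + V) = 3 + (-16 - V) = -13 - V)
H = -38953/7298 (H = 21*(-1/178) + 214*(-1/41) = -21/178 - 214/41 = -38953/7298 ≈ -5.3375)
H + U(7, K)*R = -38953/7298 + (-13 - 1*(-22))*126 = -38953/7298 + (-13 + 22)*126 = -38953/7298 + 9*126 = -38953/7298 + 1134 = 8236979/7298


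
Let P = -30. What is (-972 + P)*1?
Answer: -1002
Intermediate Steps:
(-972 + P)*1 = (-972 - 30)*1 = -1002*1 = -1002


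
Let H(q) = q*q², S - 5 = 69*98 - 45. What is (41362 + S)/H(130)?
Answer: 12021/549250 ≈ 0.021886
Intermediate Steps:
S = 6722 (S = 5 + (69*98 - 45) = 5 + (6762 - 45) = 5 + 6717 = 6722)
H(q) = q³
(41362 + S)/H(130) = (41362 + 6722)/(130³) = 48084/2197000 = 48084*(1/2197000) = 12021/549250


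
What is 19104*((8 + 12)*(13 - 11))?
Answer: 764160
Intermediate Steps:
19104*((8 + 12)*(13 - 11)) = 19104*(20*2) = 19104*40 = 764160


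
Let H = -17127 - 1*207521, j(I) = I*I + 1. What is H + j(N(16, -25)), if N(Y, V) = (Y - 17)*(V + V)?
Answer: -222147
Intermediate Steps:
N(Y, V) = 2*V*(-17 + Y) (N(Y, V) = (-17 + Y)*(2*V) = 2*V*(-17 + Y))
j(I) = 1 + I² (j(I) = I² + 1 = 1 + I²)
H = -224648 (H = -17127 - 207521 = -224648)
H + j(N(16, -25)) = -224648 + (1 + (2*(-25)*(-17 + 16))²) = -224648 + (1 + (2*(-25)*(-1))²) = -224648 + (1 + 50²) = -224648 + (1 + 2500) = -224648 + 2501 = -222147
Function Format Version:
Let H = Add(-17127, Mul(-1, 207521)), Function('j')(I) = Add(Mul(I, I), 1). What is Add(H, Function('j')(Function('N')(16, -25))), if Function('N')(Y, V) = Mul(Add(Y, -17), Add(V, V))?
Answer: -222147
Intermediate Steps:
Function('N')(Y, V) = Mul(2, V, Add(-17, Y)) (Function('N')(Y, V) = Mul(Add(-17, Y), Mul(2, V)) = Mul(2, V, Add(-17, Y)))
Function('j')(I) = Add(1, Pow(I, 2)) (Function('j')(I) = Add(Pow(I, 2), 1) = Add(1, Pow(I, 2)))
H = -224648 (H = Add(-17127, -207521) = -224648)
Add(H, Function('j')(Function('N')(16, -25))) = Add(-224648, Add(1, Pow(Mul(2, -25, Add(-17, 16)), 2))) = Add(-224648, Add(1, Pow(Mul(2, -25, -1), 2))) = Add(-224648, Add(1, Pow(50, 2))) = Add(-224648, Add(1, 2500)) = Add(-224648, 2501) = -222147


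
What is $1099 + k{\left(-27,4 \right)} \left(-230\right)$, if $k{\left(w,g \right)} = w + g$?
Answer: $6389$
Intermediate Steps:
$k{\left(w,g \right)} = g + w$
$1099 + k{\left(-27,4 \right)} \left(-230\right) = 1099 + \left(4 - 27\right) \left(-230\right) = 1099 - -5290 = 1099 + 5290 = 6389$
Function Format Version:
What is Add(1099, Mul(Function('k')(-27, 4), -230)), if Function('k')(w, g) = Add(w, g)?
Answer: 6389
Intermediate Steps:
Function('k')(w, g) = Add(g, w)
Add(1099, Mul(Function('k')(-27, 4), -230)) = Add(1099, Mul(Add(4, -27), -230)) = Add(1099, Mul(-23, -230)) = Add(1099, 5290) = 6389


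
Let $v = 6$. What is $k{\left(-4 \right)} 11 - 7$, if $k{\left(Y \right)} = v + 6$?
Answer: $125$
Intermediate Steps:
$k{\left(Y \right)} = 12$ ($k{\left(Y \right)} = 6 + 6 = 12$)
$k{\left(-4 \right)} 11 - 7 = 12 \cdot 11 - 7 = 132 - 7 = 125$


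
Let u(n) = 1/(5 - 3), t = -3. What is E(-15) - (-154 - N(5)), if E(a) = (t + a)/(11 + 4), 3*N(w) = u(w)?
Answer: 4589/30 ≈ 152.97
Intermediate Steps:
u(n) = ½ (u(n) = 1/2 = ½)
N(w) = ⅙ (N(w) = (⅓)*(½) = ⅙)
E(a) = -⅕ + a/15 (E(a) = (-3 + a)/(11 + 4) = (-3 + a)/15 = (-3 + a)*(1/15) = -⅕ + a/15)
E(-15) - (-154 - N(5)) = (-⅕ + (1/15)*(-15)) - (-154 - 1*⅙) = (-⅕ - 1) - (-154 - ⅙) = -6/5 - 1*(-925/6) = -6/5 + 925/6 = 4589/30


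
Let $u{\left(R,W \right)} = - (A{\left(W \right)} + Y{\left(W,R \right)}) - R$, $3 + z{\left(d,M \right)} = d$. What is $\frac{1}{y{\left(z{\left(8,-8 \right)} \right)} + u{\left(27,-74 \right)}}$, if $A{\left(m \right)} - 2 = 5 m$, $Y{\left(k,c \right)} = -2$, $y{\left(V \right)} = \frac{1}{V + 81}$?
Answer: $\frac{86}{29499} \approx 0.0029154$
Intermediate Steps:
$z{\left(d,M \right)} = -3 + d$
$y{\left(V \right)} = \frac{1}{81 + V}$
$A{\left(m \right)} = 2 + 5 m$
$u{\left(R,W \right)} = - R - 5 W$ ($u{\left(R,W \right)} = - (\left(2 + 5 W\right) - 2) - R = - 5 W - R = - R - 5 W$)
$\frac{1}{y{\left(z{\left(8,-8 \right)} \right)} + u{\left(27,-74 \right)}} = \frac{1}{\frac{1}{81 + \left(-3 + 8\right)} - -343} = \frac{1}{\frac{1}{81 + 5} + \left(-27 + 370\right)} = \frac{1}{\frac{1}{86} + 343} = \frac{1}{\frac{29499}{86}} = \frac{86}{29499}$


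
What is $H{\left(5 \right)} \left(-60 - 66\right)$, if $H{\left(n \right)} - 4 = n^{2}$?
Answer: $-3654$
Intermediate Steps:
$H{\left(n \right)} = 4 + n^{2}$
$H{\left(5 \right)} \left(-60 - 66\right) = \left(4 + 5^{2}\right) \left(-60 - 66\right) = \left(4 + 25\right) \left(-126\right) = 29 \left(-126\right) = -3654$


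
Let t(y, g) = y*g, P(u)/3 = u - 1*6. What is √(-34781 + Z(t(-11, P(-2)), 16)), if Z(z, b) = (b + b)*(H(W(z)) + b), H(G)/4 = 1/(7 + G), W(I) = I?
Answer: I*√2516714941/271 ≈ 185.12*I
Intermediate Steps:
P(u) = -18 + 3*u (P(u) = 3*(u - 1*6) = 3*(u - 6) = 3*(-6 + u) = -18 + 3*u)
t(y, g) = g*y
H(G) = 4/(7 + G)
Z(z, b) = 2*b*(b + 4/(7 + z)) (Z(z, b) = (b + b)*(4/(7 + z) + b) = (2*b)*(b + 4/(7 + z)) = 2*b*(b + 4/(7 + z)))
√(-34781 + Z(t(-11, P(-2)), 16)) = √(-34781 + 2*16*(4 + 16*(7 + (-18 + 3*(-2))*(-11)))/(7 + (-18 + 3*(-2))*(-11))) = √(-34781 + 2*16*(4 + 16*(7 + (-18 - 6)*(-11)))/(7 + (-18 - 6)*(-11))) = √(-34781 + 2*16*(4 + 16*(7 - 24*(-11)))/(7 - 24*(-11))) = √(-34781 + 2*16*(4 + 16*(7 + 264))/(7 + 264)) = √(-34781 + 2*16*(4 + 16*271)/271) = √(-34781 + 2*16*(1/271)*(4 + 4336)) = √(-34781 + 2*16*(1/271)*4340) = √(-34781 + 138880/271) = √(-9286771/271) = I*√2516714941/271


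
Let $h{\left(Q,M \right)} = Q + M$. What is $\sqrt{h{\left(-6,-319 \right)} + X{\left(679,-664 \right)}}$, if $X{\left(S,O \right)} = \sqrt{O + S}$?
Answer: $\sqrt{-325 + \sqrt{15}} \approx 17.92 i$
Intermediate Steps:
$h{\left(Q,M \right)} = M + Q$
$\sqrt{h{\left(-6,-319 \right)} + X{\left(679,-664 \right)}} = \sqrt{\left(-319 - 6\right) + \sqrt{-664 + 679}} = \sqrt{-325 + \sqrt{15}}$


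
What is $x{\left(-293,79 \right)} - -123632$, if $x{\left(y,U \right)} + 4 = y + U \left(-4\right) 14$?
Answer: $118911$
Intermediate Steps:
$x{\left(y,U \right)} = -4 + y - 56 U$ ($x{\left(y,U \right)} = -4 + \left(y + U \left(-4\right) 14\right) = -4 + \left(y + - 4 U 14\right) = -4 - \left(- y + 56 U\right) = -4 + y - 56 U$)
$x{\left(-293,79 \right)} - -123632 = \left(-4 - 293 - 4424\right) - -123632 = \left(-4 - 293 - 4424\right) + 123632 = -4721 + 123632 = 118911$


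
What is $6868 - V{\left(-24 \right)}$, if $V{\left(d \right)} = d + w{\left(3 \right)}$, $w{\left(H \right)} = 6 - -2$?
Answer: $6884$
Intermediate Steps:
$w{\left(H \right)} = 8$ ($w{\left(H \right)} = 6 + 2 = 8$)
$V{\left(d \right)} = 8 + d$ ($V{\left(d \right)} = d + 8 = 8 + d$)
$6868 - V{\left(-24 \right)} = 6868 - \left(8 - 24\right) = 6868 - -16 = 6868 + 16 = 6884$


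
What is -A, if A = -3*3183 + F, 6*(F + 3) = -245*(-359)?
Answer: -30643/6 ≈ -5107.2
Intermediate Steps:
F = 87937/6 (F = -3 + (-245*(-359))/6 = -3 + (⅙)*87955 = -3 + 87955/6 = 87937/6 ≈ 14656.)
A = 30643/6 (A = -3*3183 + 87937/6 = -9549 + 87937/6 = 30643/6 ≈ 5107.2)
-A = -1*30643/6 = -30643/6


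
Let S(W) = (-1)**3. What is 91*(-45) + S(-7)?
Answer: -4096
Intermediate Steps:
S(W) = -1
91*(-45) + S(-7) = 91*(-45) - 1 = -4095 - 1 = -4096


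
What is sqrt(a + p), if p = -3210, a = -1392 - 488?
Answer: I*sqrt(5090) ≈ 71.344*I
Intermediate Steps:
a = -1880
sqrt(a + p) = sqrt(-1880 - 3210) = sqrt(-5090) = I*sqrt(5090)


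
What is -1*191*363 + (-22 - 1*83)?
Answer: -69438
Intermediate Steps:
-1*191*363 + (-22 - 1*83) = -191*363 + (-22 - 83) = -69333 - 105 = -69438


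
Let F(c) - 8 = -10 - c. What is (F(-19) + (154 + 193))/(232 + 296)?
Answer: 91/132 ≈ 0.68939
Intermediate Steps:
F(c) = -2 - c (F(c) = 8 + (-10 - c) = -2 - c)
(F(-19) + (154 + 193))/(232 + 296) = ((-2 - 1*(-19)) + (154 + 193))/(232 + 296) = ((-2 + 19) + 347)/528 = (17 + 347)*(1/528) = 364*(1/528) = 91/132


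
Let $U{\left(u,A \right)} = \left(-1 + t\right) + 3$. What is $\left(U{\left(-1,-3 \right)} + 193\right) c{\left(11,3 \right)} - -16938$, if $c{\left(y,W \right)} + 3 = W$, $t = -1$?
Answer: $16938$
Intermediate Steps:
$c{\left(y,W \right)} = -3 + W$
$U{\left(u,A \right)} = 1$ ($U{\left(u,A \right)} = \left(-1 - 1\right) + 3 = -2 + 3 = 1$)
$\left(U{\left(-1,-3 \right)} + 193\right) c{\left(11,3 \right)} - -16938 = \left(1 + 193\right) \left(-3 + 3\right) - -16938 = 194 \cdot 0 + 16938 = 0 + 16938 = 16938$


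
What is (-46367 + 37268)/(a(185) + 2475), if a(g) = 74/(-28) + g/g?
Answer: -127386/34627 ≈ -3.6788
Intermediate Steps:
a(g) = -23/14 (a(g) = 74*(-1/28) + 1 = -37/14 + 1 = -23/14)
(-46367 + 37268)/(a(185) + 2475) = (-46367 + 37268)/(-23/14 + 2475) = -9099/34627/14 = -9099*14/34627 = -127386/34627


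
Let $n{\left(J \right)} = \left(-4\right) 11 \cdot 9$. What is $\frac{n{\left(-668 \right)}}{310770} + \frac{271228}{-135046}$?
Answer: $- \frac{2342861216}{1165784595} \approx -2.0097$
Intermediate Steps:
$n{\left(J \right)} = -396$ ($n{\left(J \right)} = \left(-44\right) 9 = -396$)
$\frac{n{\left(-668 \right)}}{310770} + \frac{271228}{-135046} = - \frac{396}{310770} + \frac{271228}{-135046} = \left(-396\right) \frac{1}{310770} + 271228 \left(- \frac{1}{135046}\right) = - \frac{22}{17265} - \frac{135614}{67523} = - \frac{2342861216}{1165784595}$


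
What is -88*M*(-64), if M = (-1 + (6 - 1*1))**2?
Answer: 90112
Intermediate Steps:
M = 16 (M = (-1 + (6 - 1))**2 = (-1 + 5)**2 = 4**2 = 16)
-88*M*(-64) = -88*16*(-64) = -1408*(-64) = 90112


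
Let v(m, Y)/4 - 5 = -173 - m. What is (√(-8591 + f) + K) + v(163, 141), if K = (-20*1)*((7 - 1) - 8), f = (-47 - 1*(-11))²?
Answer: -1284 + I*√7295 ≈ -1284.0 + 85.411*I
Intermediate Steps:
v(m, Y) = -672 - 4*m (v(m, Y) = 20 + 4*(-173 - m) = 20 + (-692 - 4*m) = -672 - 4*m)
f = 1296 (f = (-47 + 11)² = (-36)² = 1296)
K = 40 (K = -20*(6 - 8) = -20*(-2) = 40)
(√(-8591 + f) + K) + v(163, 141) = (√(-8591 + 1296) + 40) + (-672 - 4*163) = (√(-7295) + 40) + (-672 - 652) = (I*√7295 + 40) - 1324 = (40 + I*√7295) - 1324 = -1284 + I*√7295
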